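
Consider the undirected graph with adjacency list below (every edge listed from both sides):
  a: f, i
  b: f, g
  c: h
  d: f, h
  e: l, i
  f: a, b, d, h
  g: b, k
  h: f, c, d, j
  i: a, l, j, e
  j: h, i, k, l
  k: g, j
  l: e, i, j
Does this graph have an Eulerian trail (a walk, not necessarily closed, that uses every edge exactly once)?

Yes

Degrees: a:2, b:2, c:1, d:2, e:2, f:4, g:2, h:4, i:4, j:4, k:2, l:3
Odd-degree vertices: c, l (2 total).
The non-isolated vertices are connected and exactly 2 have odd degree, so an Eulerian trail exists (from c to l).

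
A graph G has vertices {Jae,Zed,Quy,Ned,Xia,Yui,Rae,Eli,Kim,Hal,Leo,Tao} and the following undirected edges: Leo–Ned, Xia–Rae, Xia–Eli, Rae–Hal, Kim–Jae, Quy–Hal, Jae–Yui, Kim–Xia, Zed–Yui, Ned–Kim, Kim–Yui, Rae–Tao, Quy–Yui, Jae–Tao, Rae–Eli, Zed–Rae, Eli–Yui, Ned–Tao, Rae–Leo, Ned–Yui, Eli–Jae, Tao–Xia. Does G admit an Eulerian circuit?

Yes

Degrees: Jae:4, Zed:2, Quy:2, Ned:4, Xia:4, Yui:6, Rae:6, Eli:4, Kim:4, Hal:2, Leo:2, Tao:4
All degrees are even and the non-isolated vertices are connected — an Eulerian circuit exists.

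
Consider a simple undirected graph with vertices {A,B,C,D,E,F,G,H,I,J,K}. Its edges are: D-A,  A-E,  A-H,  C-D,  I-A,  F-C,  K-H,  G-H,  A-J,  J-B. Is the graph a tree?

Yes

|V| = 11, |E| = 10.
It is connected with exactly 10 edges, hence acyclic — it is a tree.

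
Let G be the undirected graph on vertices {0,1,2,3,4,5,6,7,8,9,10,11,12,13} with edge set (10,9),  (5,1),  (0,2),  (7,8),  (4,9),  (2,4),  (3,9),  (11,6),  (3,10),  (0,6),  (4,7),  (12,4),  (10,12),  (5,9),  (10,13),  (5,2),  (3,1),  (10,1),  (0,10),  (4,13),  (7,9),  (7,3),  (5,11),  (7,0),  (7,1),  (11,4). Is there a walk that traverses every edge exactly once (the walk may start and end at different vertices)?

Degrees: 0:4, 1:4, 2:3, 3:4, 4:6, 5:4, 6:2, 7:6, 8:1, 9:5, 10:6, 11:3, 12:2, 13:2
Odd-degree vertices: 2, 8, 9, 11 (4 total).
An Eulerian trail requires 0 or 2 odd-degree vertices; here there are 4.

No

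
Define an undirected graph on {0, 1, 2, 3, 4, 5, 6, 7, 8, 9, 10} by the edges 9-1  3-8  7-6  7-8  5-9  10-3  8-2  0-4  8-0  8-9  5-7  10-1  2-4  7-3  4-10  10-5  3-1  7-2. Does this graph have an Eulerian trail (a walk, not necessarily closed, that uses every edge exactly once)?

No

Degrees: 0:2, 1:3, 2:3, 3:4, 4:3, 5:3, 6:1, 7:5, 8:5, 9:3, 10:4
Odd-degree vertices: 1, 2, 4, 5, 6, 7, 8, 9 (8 total).
With 8 odd-degree vertices (more than two), no single trail can use every edge.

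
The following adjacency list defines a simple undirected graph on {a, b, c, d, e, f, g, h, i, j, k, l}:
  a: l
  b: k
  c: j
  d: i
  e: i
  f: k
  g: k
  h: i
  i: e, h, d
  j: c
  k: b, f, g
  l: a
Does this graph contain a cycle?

|V| = 12, |E| = 8, number of components = 4.
A forest on 12 vertices with 4 components has exactly 8 edges, which matches — so no cycle.

No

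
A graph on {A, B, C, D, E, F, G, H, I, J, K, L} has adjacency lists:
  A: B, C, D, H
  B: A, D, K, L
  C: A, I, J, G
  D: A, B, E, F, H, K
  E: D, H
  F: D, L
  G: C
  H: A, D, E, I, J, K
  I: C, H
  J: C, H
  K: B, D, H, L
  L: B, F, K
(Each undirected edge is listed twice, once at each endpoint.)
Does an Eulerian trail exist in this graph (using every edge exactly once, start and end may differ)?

Yes

Degrees: A:4, B:4, C:4, D:6, E:2, F:2, G:1, H:6, I:2, J:2, K:4, L:3
Odd-degree vertices: G, L (2 total).
The non-isolated vertices are connected and exactly 2 have odd degree, so an Eulerian trail exists (from G to L).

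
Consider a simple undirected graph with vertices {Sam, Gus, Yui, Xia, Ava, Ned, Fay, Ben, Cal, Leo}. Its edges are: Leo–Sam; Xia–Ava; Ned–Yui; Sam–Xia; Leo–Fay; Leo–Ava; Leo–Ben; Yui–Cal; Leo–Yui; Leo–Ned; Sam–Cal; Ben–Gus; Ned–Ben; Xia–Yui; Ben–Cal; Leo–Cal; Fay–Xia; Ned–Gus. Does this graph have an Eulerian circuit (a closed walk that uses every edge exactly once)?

Degrees: Sam:3, Gus:2, Yui:4, Xia:4, Ava:2, Ned:4, Fay:2, Ben:4, Cal:4, Leo:7
Sam, Leo have odd degree; an Eulerian circuit needs every degree to be even, so none exists.

No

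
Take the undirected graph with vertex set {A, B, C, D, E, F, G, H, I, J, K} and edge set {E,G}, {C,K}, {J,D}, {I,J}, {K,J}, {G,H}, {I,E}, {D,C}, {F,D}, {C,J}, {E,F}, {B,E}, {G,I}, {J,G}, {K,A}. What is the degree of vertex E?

4

Neighbors of E: B, F, G, I.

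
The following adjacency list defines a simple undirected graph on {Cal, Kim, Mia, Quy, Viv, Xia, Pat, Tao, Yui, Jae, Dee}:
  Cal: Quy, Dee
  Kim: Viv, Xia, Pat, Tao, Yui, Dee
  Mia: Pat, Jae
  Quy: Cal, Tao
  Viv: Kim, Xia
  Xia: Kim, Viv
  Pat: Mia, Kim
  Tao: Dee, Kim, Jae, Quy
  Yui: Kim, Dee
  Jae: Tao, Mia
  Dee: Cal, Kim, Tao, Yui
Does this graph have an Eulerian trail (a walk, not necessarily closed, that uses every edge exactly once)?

Degrees: Cal:2, Kim:6, Mia:2, Quy:2, Viv:2, Xia:2, Pat:2, Tao:4, Yui:2, Jae:2, Dee:4
Odd-degree vertices: none (0 total).
The non-isolated vertices are connected and exactly 0 have odd degree, so an Eulerian trail exists.

Yes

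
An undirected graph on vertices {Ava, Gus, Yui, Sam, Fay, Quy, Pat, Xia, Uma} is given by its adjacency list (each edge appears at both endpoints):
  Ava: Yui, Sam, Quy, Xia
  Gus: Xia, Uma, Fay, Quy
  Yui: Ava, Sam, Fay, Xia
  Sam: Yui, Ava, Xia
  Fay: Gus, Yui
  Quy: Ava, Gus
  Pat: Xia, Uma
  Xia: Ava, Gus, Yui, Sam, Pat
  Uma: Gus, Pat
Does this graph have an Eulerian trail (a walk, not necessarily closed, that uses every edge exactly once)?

Degrees: Ava:4, Gus:4, Yui:4, Sam:3, Fay:2, Quy:2, Pat:2, Xia:5, Uma:2
Odd-degree vertices: Sam, Xia (2 total).
The non-isolated vertices are connected and exactly 2 have odd degree, so an Eulerian trail exists (from Sam to Xia).

Yes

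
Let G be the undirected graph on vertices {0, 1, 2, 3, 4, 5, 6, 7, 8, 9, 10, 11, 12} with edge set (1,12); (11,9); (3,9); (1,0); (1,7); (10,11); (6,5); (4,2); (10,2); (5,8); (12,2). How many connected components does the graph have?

Component: {5, 6, 8}
Component: {0, 1, 2, 3, 4, 7, 9, 10, 11, 12}

2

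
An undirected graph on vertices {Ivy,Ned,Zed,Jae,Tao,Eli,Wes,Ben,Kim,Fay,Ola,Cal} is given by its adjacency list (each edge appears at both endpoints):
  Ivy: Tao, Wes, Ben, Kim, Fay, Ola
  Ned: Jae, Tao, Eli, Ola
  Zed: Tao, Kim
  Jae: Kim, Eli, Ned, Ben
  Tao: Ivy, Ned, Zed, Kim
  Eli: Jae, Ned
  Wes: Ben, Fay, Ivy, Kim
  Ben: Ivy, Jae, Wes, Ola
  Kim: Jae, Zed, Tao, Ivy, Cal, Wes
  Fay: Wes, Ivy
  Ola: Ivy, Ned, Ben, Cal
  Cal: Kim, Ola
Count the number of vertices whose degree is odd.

0

Degrees: Ivy:6, Ned:4, Zed:2, Jae:4, Tao:4, Eli:2, Wes:4, Ben:4, Kim:6, Fay:2, Ola:4, Cal:2
Odd-degree vertices: none.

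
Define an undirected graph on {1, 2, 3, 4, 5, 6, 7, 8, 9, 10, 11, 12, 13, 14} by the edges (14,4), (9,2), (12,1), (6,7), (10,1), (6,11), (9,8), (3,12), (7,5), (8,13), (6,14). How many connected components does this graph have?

Component: {1, 3, 10, 12}
Component: {2, 8, 9, 13}
Component: {4, 5, 6, 7, 11, 14}

3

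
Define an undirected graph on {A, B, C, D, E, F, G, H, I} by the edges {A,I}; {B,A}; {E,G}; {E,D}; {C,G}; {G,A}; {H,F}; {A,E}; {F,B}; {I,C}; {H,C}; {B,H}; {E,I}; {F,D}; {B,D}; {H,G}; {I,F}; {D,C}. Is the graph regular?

Degrees: A:4, B:4, C:4, D:4, E:4, F:4, G:4, H:4, I:4
All degrees equal 4; the graph is regular.

Yes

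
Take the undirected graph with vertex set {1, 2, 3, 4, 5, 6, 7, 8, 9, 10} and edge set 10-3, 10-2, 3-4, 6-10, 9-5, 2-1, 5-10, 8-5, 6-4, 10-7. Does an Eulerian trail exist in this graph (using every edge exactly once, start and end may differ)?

Degrees: 1:1, 2:2, 3:2, 4:2, 5:3, 6:2, 7:1, 8:1, 9:1, 10:5
Odd-degree vertices: 1, 5, 7, 8, 9, 10 (6 total).
An Eulerian trail requires 0 or 2 odd-degree vertices; here there are 6.

No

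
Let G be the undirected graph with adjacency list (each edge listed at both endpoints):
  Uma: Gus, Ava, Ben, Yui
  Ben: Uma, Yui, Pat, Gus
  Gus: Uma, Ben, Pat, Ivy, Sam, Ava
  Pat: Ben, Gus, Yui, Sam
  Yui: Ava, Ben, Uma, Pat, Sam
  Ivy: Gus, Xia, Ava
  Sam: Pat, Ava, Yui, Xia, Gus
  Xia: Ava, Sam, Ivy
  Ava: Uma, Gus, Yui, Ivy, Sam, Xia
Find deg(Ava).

6

Neighbors of Ava: Uma, Gus, Yui, Ivy, Sam, Xia.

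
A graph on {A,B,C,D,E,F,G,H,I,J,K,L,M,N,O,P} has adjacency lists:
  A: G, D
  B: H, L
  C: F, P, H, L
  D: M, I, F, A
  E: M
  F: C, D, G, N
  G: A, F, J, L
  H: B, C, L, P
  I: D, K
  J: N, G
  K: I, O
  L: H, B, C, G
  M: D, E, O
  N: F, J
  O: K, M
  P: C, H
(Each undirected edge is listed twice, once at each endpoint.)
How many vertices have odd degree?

2

Degrees: A:2, B:2, C:4, D:4, E:1, F:4, G:4, H:4, I:2, J:2, K:2, L:4, M:3, N:2, O:2, P:2
Odd-degree vertices: E, M.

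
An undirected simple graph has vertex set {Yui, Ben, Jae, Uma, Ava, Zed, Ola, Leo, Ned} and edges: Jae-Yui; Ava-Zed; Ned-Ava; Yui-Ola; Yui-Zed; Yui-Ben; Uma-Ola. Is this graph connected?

No

Component: {Leo}
Component: {Yui, Ben, Jae, Uma, Ava, Zed, Ola, Ned}
There are 2 separate components, so the graph is not connected.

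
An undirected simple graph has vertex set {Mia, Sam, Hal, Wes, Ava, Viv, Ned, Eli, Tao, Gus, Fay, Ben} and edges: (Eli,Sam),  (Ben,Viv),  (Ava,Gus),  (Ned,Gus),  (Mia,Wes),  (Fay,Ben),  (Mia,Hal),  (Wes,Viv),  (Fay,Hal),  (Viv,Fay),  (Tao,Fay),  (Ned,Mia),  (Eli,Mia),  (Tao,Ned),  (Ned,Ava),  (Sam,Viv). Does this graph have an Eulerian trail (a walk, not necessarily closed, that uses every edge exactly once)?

Degrees: Mia:4, Sam:2, Hal:2, Wes:2, Ava:2, Viv:4, Ned:4, Eli:2, Tao:2, Gus:2, Fay:4, Ben:2
Odd-degree vertices: none (0 total).
With 0 odd-degree vertices and all edges in one connected piece, an Eulerian trail exists.

Yes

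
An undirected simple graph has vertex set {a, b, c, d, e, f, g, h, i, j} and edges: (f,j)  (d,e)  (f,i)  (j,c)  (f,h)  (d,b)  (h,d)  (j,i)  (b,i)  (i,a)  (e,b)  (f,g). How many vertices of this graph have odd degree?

Degrees: a:1, b:3, c:1, d:3, e:2, f:4, g:1, h:2, i:4, j:3
Odd-degree vertices: a, b, c, d, g, j.

6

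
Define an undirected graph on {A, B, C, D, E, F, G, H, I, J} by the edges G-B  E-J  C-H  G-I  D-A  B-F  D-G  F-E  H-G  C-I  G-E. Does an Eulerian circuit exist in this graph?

Degrees: A:1, B:2, C:2, D:2, E:3, F:2, G:5, H:2, I:2, J:1
A, E, G, J have odd degree; an Eulerian circuit needs every degree to be even, so none exists.

No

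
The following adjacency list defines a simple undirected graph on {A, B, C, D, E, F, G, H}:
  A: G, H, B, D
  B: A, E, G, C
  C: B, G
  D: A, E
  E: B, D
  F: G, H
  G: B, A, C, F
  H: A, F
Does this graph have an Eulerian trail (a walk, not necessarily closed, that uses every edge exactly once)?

Degrees: A:4, B:4, C:2, D:2, E:2, F:2, G:4, H:2
Odd-degree vertices: none (0 total).
With 0 odd-degree vertices and all edges in one connected piece, an Eulerian trail exists.

Yes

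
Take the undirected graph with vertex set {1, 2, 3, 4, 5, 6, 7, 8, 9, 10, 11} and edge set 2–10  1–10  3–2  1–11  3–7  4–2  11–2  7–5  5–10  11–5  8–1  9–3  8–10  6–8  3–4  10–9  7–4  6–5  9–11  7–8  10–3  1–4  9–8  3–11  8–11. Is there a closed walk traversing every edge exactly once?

Degrees: 1:4, 2:4, 3:6, 4:4, 5:4, 6:2, 7:4, 8:6, 9:4, 10:6, 11:6
Every vertex has even degree and the edges form a single connected piece, so an Eulerian circuit exists.

Yes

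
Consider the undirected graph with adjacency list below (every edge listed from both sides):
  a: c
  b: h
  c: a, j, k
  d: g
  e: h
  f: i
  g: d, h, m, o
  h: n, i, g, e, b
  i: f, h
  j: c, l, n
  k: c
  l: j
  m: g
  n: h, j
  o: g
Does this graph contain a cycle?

No

|V| = 15, |E| = 14, number of components = 1.
Since 14 = 15 - 1, the graph is a forest and contains no cycle.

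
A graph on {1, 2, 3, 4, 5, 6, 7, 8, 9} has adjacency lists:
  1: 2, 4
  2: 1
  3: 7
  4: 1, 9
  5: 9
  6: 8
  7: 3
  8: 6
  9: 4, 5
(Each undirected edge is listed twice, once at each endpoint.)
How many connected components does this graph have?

Component: {3, 7}
Component: {6, 8}
Component: {1, 2, 4, 5, 9}

3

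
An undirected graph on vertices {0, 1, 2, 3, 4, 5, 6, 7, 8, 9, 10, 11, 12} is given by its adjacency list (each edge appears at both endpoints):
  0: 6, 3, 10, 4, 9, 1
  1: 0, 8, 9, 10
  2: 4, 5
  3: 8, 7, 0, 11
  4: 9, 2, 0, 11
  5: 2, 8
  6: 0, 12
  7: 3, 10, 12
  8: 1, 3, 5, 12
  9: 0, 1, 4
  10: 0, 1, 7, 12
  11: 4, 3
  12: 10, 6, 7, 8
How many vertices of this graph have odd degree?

2

Degrees: 0:6, 1:4, 2:2, 3:4, 4:4, 5:2, 6:2, 7:3, 8:4, 9:3, 10:4, 11:2, 12:4
Odd-degree vertices: 7, 9.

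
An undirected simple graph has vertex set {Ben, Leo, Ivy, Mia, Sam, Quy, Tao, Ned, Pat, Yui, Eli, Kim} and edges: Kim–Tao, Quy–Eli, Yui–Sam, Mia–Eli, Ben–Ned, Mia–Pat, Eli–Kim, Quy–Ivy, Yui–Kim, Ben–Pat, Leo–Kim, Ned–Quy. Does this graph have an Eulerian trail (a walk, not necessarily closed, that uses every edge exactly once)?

No

Degrees: Ben:2, Leo:1, Ivy:1, Mia:2, Sam:1, Quy:3, Tao:1, Ned:2, Pat:2, Yui:2, Eli:3, Kim:4
Odd-degree vertices: Leo, Ivy, Sam, Quy, Tao, Eli (6 total).
With 6 odd-degree vertices (more than two), no single trail can use every edge.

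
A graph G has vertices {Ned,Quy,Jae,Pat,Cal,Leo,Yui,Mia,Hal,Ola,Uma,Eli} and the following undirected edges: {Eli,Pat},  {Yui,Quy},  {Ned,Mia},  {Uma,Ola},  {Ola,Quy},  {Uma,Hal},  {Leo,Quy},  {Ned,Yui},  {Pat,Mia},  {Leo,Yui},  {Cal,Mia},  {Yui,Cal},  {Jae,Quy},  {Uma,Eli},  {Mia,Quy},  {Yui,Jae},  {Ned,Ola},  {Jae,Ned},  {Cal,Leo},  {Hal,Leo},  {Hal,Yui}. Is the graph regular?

Degrees: Ned:4, Quy:5, Jae:3, Pat:2, Cal:3, Leo:4, Yui:6, Mia:4, Hal:3, Ola:3, Uma:3, Eli:2
Vertex Pat has degree 2 while Yui has degree 6, so the graph is not regular.

No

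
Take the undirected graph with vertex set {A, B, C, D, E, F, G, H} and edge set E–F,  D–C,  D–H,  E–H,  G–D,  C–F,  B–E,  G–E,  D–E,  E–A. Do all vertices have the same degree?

Degrees: A:1, B:1, C:2, D:4, E:6, F:2, G:2, H:2
Degrees are not all equal (e.g. deg(A)=1 but deg(E)=6); not regular.

No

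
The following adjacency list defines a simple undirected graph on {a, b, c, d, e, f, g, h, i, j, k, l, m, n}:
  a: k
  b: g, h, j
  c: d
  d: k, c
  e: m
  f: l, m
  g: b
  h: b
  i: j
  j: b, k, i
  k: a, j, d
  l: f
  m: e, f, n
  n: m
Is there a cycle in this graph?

|V| = 14, |E| = 12, number of components = 2.
Since 12 = 14 - 2, the graph is a forest and contains no cycle.

No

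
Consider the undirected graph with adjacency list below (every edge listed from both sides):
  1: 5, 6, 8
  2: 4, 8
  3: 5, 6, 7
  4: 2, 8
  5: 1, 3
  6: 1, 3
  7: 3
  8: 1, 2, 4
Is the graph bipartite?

No

The cycle 2-4-8-2 has length 3, which is odd, so the graph is not bipartite.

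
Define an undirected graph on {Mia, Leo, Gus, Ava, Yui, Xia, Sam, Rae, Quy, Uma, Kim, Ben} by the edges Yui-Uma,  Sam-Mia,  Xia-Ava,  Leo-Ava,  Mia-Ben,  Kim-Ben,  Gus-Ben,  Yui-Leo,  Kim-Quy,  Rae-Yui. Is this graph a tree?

The graph has 12 vertices and 10 edges.
It is not connected, so it is not a tree.

No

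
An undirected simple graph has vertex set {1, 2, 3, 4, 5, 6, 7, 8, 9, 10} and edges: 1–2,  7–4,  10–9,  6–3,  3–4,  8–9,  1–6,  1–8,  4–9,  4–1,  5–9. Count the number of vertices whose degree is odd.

Degrees: 1:4, 2:1, 3:2, 4:4, 5:1, 6:2, 7:1, 8:2, 9:4, 10:1
Odd-degree vertices: 2, 5, 7, 10.

4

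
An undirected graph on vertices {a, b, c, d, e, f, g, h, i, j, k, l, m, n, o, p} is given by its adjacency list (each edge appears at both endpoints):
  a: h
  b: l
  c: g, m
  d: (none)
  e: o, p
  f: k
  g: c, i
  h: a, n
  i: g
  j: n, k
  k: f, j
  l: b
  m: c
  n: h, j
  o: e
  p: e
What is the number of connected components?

Component: {d}
Component: {b, l}
Component: {e, o, p}
Component: {c, g, i, m}
Component: {a, f, h, j, k, n}

5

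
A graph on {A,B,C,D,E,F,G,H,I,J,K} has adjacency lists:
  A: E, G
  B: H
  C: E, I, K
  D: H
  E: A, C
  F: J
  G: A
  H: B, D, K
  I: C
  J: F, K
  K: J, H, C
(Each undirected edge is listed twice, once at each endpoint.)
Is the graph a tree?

Yes

The graph has 11 vertices and 10 edges.
It is connected with exactly 10 edges, hence acyclic — it is a tree.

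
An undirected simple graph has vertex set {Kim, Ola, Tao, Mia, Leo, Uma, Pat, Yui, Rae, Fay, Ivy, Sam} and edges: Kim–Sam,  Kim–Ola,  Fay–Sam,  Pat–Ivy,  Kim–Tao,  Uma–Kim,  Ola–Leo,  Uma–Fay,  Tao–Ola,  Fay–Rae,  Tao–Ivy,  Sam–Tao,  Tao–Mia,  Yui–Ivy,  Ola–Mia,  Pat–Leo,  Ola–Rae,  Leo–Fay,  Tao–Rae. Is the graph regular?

Degrees: Kim:4, Ola:5, Tao:6, Mia:2, Leo:3, Uma:2, Pat:2, Yui:1, Rae:3, Fay:4, Ivy:3, Sam:3
Vertex Yui has degree 1 while Tao has degree 6, so the graph is not regular.

No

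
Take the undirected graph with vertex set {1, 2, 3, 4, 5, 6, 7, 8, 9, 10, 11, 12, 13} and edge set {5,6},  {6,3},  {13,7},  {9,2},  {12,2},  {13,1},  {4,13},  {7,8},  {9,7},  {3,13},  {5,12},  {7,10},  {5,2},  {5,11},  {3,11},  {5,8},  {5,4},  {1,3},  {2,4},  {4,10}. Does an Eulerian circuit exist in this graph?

Yes

Degrees: 1:2, 2:4, 3:4, 4:4, 5:6, 6:2, 7:4, 8:2, 9:2, 10:2, 11:2, 12:2, 13:4
All degrees are even and the non-isolated vertices are connected — an Eulerian circuit exists.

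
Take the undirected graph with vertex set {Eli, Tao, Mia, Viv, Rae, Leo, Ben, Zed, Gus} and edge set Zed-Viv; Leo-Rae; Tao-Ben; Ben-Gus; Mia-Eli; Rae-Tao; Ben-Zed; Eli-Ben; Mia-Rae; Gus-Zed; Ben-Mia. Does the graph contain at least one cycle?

|V| = 9, |E| = 11, number of components = 1.
One cycle is Ben-Mia-Rae-Tao-Ben.

Yes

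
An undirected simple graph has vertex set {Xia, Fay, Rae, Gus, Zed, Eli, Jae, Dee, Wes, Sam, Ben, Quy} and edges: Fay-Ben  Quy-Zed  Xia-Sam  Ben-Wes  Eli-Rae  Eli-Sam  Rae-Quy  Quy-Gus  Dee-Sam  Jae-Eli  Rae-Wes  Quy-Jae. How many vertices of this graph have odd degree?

8

Degrees: Xia:1, Fay:1, Rae:3, Gus:1, Zed:1, Eli:3, Jae:2, Dee:1, Wes:2, Sam:3, Ben:2, Quy:4
Odd-degree vertices: Xia, Fay, Rae, Gus, Zed, Eli, Dee, Sam.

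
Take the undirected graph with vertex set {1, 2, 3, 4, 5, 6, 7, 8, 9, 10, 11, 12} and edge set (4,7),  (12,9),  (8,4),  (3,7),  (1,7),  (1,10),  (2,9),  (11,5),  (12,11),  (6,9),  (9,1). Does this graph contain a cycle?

No

The graph has 12 vertices, 11 edges, and 1 connected component.
A forest on 12 vertices with 1 component has exactly 11 edges, which matches — so no cycle.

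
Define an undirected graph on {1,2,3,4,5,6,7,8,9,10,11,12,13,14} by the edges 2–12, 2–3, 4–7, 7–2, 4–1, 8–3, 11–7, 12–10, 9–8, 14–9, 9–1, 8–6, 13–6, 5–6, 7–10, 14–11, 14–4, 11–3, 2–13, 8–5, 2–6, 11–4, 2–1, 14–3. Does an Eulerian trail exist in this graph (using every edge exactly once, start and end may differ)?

Yes

Degrees: 1:3, 2:6, 3:4, 4:4, 5:2, 6:4, 7:4, 8:4, 9:3, 10:2, 11:4, 12:2, 13:2, 14:4
Odd-degree vertices: 1, 9 (2 total).
With 2 odd-degree vertices and all edges in one connected piece, an Eulerian trail exists (from 1 to 9).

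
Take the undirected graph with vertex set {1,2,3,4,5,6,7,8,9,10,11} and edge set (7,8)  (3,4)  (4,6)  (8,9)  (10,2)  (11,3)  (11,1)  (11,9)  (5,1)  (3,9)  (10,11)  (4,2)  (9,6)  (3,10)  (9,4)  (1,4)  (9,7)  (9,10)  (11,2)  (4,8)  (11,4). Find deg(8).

Neighbors of 8: 4, 7, 9.

3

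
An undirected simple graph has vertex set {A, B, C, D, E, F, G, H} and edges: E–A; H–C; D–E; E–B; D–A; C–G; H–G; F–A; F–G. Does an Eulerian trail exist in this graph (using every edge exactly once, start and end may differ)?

No

Degrees: A:3, B:1, C:2, D:2, E:3, F:2, G:3, H:2
Odd-degree vertices: A, B, E, G (4 total).
With 4 odd-degree vertices (more than two), no single trail can use every edge.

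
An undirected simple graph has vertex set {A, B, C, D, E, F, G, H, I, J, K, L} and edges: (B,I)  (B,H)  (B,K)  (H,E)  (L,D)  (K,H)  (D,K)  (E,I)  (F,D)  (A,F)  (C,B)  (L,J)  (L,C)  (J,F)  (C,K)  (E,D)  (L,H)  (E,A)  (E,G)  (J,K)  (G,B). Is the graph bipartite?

H-B-K-H is an odd cycle (length 3), and a bipartite graph can contain only even cycles.

No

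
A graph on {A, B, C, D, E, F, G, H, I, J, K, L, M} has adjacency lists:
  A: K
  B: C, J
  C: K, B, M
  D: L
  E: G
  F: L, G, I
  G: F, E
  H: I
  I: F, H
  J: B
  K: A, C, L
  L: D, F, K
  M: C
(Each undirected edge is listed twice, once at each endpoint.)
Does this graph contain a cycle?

No

|V| = 13, |E| = 12, number of components = 1.
Since 12 = 13 - 1, the graph is a forest and contains no cycle.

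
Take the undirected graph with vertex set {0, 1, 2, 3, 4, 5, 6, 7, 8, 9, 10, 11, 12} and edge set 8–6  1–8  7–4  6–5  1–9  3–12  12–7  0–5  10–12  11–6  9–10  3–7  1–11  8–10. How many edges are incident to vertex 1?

3

Neighbors of 1: 8, 9, 11.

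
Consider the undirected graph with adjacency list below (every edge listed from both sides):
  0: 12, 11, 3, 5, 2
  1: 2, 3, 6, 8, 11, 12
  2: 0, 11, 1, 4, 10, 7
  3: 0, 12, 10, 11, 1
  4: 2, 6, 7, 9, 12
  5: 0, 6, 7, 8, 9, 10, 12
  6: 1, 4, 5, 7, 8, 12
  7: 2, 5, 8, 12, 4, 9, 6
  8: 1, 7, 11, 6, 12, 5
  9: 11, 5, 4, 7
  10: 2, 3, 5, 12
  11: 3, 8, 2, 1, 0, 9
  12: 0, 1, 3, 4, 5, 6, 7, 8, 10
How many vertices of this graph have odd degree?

6

Degrees: 0:5, 1:6, 2:6, 3:5, 4:5, 5:7, 6:6, 7:7, 8:6, 9:4, 10:4, 11:6, 12:9
Odd-degree vertices: 0, 3, 4, 5, 7, 12.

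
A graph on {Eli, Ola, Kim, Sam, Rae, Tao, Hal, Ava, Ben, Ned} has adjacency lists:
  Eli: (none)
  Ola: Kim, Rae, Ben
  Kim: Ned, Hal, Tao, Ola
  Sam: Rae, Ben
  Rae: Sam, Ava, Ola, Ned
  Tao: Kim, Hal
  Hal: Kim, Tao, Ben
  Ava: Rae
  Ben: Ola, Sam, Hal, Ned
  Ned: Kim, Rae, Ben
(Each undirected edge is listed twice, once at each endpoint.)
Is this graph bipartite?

No

The cycle Hal-Tao-Kim-Hal has length 3, which is odd, so the graph is not bipartite.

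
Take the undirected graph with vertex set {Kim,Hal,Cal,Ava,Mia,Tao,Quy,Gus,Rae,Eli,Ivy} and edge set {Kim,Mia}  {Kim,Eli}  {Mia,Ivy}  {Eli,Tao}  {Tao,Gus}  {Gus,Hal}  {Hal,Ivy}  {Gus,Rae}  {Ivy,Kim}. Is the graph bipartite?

No

Kim-Mia-Ivy-Kim is an odd cycle (length 3), and a bipartite graph can contain only even cycles.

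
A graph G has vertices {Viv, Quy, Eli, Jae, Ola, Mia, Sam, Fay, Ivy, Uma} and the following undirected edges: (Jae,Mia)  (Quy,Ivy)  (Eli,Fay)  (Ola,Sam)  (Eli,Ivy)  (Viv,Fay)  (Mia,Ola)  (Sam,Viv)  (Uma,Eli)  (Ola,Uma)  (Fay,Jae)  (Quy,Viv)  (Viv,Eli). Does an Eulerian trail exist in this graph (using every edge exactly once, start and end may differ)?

Degrees: Viv:4, Quy:2, Eli:4, Jae:2, Ola:3, Mia:2, Sam:2, Fay:3, Ivy:2, Uma:2
Odd-degree vertices: Ola, Fay (2 total).
With 2 odd-degree vertices and all edges in one connected piece, an Eulerian trail exists (from Ola to Fay).

Yes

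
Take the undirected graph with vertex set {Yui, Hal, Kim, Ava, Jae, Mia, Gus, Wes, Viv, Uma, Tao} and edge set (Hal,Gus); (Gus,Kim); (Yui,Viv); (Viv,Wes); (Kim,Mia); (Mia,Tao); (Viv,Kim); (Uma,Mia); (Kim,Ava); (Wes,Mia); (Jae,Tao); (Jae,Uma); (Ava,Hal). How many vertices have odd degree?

Degrees: Yui:1, Hal:2, Kim:4, Ava:2, Jae:2, Mia:4, Gus:2, Wes:2, Viv:3, Uma:2, Tao:2
Odd-degree vertices: Yui, Viv.

2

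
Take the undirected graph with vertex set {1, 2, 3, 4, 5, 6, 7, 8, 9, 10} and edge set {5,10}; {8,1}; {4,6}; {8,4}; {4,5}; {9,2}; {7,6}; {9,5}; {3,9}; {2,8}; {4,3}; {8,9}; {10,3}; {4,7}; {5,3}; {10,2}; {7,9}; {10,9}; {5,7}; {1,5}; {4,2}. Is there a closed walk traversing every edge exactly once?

Degrees: 1:2, 2:4, 3:4, 4:6, 5:6, 6:2, 7:4, 8:4, 9:6, 10:4
Every vertex has even degree and the edges form a single connected piece, so an Eulerian circuit exists.

Yes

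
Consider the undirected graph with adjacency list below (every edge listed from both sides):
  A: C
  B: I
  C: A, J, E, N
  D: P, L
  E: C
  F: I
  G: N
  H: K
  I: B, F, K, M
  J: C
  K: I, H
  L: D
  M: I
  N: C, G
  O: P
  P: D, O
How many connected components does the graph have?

3

Component: {D, L, O, P}
Component: {A, C, E, G, J, N}
Component: {B, F, H, I, K, M}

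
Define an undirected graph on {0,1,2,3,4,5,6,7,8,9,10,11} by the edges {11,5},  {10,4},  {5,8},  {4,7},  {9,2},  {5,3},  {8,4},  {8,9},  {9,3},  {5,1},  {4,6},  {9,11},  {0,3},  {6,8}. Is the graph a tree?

No

|V| = 12, |E| = 14.
A tree on 12 vertices has exactly 11 edges; this graph has 14, so it contains a cycle and is not a tree.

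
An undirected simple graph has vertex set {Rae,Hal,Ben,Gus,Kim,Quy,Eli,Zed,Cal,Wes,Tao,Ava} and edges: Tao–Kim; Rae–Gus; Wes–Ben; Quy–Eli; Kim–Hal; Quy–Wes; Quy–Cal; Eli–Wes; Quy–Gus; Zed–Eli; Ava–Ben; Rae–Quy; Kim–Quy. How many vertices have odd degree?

8

Degrees: Rae:2, Hal:1, Ben:2, Gus:2, Kim:3, Quy:6, Eli:3, Zed:1, Cal:1, Wes:3, Tao:1, Ava:1
Odd-degree vertices: Hal, Kim, Eli, Zed, Cal, Wes, Tao, Ava.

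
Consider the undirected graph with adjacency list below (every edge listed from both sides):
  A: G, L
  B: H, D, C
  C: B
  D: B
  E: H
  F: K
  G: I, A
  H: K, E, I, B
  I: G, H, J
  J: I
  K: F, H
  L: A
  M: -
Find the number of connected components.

Component: {M}
Component: {A, B, C, D, E, F, G, H, I, J, K, L}

2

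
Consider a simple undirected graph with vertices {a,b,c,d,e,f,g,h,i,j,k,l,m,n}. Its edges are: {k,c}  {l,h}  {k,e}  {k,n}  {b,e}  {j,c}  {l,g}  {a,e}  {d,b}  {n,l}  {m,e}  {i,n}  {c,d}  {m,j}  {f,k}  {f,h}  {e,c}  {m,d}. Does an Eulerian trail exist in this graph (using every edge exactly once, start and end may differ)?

No

Degrees: a:1, b:2, c:4, d:3, e:5, f:2, g:1, h:2, i:1, j:2, k:4, l:3, m:3, n:3
Odd-degree vertices: a, d, e, g, i, l, m, n (8 total).
With 8 odd-degree vertices (more than two), no single trail can use every edge.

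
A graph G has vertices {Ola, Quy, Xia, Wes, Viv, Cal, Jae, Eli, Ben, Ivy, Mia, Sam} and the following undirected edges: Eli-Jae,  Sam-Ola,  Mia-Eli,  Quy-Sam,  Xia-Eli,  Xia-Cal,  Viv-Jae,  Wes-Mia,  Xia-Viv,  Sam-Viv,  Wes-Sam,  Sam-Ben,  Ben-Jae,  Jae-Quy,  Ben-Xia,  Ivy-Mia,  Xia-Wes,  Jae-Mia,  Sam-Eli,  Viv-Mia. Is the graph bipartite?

No

The cycle Jae-Mia-Eli-Jae has length 3, which is odd, so the graph is not bipartite.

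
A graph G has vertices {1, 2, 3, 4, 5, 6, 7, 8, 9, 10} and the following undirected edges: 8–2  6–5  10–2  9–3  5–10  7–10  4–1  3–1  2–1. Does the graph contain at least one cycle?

No

|V| = 10, |E| = 9, number of components = 1.
Since 9 = 10 - 1, the graph is a forest and contains no cycle.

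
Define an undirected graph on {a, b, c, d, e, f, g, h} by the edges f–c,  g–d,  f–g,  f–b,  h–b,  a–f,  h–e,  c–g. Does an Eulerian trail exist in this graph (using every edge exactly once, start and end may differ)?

No

Degrees: a:1, b:2, c:2, d:1, e:1, f:4, g:3, h:2
Odd-degree vertices: a, d, e, g (4 total).
An Eulerian trail requires 0 or 2 odd-degree vertices; here there are 4.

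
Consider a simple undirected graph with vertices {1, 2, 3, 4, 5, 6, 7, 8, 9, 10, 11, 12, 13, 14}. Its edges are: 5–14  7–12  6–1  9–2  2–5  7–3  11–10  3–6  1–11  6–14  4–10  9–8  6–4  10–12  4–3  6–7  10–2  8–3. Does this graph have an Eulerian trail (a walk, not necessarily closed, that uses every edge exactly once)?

Degrees: 1:2, 2:3, 3:4, 4:3, 5:2, 6:5, 7:3, 8:2, 9:2, 10:4, 11:2, 12:2, 13:0, 14:2
Odd-degree vertices: 2, 4, 6, 7 (4 total).
With 4 odd-degree vertices (more than two), no single trail can use every edge.

No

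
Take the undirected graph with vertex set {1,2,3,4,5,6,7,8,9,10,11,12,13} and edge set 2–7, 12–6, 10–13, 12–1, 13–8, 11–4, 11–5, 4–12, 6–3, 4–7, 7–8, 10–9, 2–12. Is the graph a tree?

No

The graph has 13 vertices and 13 edges.
A tree on 13 vertices has exactly 12 edges; this graph has 13, so it contains a cycle and is not a tree.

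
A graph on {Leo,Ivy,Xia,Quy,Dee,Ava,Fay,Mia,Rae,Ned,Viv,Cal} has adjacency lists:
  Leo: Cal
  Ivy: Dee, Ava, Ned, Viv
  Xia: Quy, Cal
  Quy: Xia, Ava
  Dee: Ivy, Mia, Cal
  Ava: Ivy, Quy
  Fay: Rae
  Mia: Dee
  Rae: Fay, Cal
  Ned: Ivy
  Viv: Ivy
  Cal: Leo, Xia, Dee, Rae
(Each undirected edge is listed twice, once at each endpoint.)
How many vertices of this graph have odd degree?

Degrees: Leo:1, Ivy:4, Xia:2, Quy:2, Dee:3, Ava:2, Fay:1, Mia:1, Rae:2, Ned:1, Viv:1, Cal:4
Odd-degree vertices: Leo, Dee, Fay, Mia, Ned, Viv.

6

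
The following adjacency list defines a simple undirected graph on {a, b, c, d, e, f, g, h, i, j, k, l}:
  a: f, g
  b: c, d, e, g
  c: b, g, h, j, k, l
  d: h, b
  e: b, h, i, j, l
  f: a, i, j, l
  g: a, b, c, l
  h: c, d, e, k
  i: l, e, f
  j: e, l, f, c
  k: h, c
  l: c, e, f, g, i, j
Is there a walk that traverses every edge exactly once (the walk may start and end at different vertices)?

Degrees: a:2, b:4, c:6, d:2, e:5, f:4, g:4, h:4, i:3, j:4, k:2, l:6
Odd-degree vertices: e, i (2 total).
The non-isolated vertices are connected and exactly 2 have odd degree, so an Eulerian trail exists (from e to i).

Yes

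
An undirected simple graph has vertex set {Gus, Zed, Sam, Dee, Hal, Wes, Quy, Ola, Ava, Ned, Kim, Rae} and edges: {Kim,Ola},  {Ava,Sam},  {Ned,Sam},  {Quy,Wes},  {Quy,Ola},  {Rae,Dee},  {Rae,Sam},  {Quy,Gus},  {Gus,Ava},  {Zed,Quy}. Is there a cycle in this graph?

No

|V| = 12, |E| = 10, number of components = 2.
Since 10 = 12 - 2, the graph is a forest and contains no cycle.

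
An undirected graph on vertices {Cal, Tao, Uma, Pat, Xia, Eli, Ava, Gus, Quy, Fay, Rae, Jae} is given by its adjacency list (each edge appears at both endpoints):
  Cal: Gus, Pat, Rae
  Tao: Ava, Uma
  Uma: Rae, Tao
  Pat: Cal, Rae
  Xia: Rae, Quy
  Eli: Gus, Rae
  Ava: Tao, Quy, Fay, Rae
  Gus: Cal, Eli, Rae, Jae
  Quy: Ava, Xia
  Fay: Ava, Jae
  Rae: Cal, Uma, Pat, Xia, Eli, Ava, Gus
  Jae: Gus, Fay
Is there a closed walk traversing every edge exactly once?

Degrees: Cal:3, Tao:2, Uma:2, Pat:2, Xia:2, Eli:2, Ava:4, Gus:4, Quy:2, Fay:2, Rae:7, Jae:2
Vertices with odd degree: Cal, Rae. An Eulerian circuit requires all degrees even.

No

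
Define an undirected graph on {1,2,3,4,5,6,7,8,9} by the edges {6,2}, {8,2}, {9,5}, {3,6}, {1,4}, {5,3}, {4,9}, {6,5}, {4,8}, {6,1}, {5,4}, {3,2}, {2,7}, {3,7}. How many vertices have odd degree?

0

Degrees: 1:2, 2:4, 3:4, 4:4, 5:4, 6:4, 7:2, 8:2, 9:2
Odd-degree vertices: none.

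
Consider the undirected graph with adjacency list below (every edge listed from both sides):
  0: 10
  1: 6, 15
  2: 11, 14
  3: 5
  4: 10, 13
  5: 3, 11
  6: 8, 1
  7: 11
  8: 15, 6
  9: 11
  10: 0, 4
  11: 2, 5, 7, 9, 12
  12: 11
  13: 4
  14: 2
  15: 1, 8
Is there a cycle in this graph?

|V| = 16, |E| = 14, number of components = 3.
Since 14 > 16 - 3, a cycle must exist; for instance 1-6-8-15-1.

Yes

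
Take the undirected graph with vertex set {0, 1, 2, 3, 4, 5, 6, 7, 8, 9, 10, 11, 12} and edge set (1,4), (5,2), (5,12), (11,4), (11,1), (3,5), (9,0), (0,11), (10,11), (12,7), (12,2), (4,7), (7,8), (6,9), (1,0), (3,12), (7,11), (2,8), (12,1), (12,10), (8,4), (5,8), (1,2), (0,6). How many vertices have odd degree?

2

Degrees: 0:4, 1:5, 2:4, 3:2, 4:4, 5:4, 6:2, 7:4, 8:4, 9:2, 10:2, 11:5, 12:6
Odd-degree vertices: 1, 11.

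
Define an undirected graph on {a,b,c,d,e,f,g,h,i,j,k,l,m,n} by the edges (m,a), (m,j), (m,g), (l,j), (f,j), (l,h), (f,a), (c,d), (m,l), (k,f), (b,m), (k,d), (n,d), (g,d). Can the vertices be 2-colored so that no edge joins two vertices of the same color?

j-l-m-j is an odd cycle (length 3), and a bipartite graph can contain only even cycles.

No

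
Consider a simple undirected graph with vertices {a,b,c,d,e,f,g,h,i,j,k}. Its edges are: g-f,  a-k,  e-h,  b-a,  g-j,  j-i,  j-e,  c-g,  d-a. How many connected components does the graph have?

Component: {a, b, d, k}
Component: {c, e, f, g, h, i, j}

2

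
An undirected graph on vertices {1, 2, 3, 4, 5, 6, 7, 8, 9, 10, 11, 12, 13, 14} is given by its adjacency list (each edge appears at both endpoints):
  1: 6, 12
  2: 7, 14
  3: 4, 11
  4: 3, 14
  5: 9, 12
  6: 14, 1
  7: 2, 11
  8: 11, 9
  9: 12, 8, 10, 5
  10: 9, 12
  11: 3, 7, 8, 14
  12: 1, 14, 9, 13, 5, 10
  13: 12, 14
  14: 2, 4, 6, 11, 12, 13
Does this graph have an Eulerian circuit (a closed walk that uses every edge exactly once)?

Yes

Degrees: 1:2, 2:2, 3:2, 4:2, 5:2, 6:2, 7:2, 8:2, 9:4, 10:2, 11:4, 12:6, 13:2, 14:6
Every vertex has even degree and the edges form a single connected piece, so an Eulerian circuit exists.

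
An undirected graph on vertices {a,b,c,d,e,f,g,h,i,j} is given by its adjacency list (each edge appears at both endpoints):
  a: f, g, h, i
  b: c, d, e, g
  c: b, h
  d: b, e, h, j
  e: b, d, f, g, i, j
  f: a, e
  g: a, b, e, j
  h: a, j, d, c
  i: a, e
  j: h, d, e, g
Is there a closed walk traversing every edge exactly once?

Yes

Degrees: a:4, b:4, c:2, d:4, e:6, f:2, g:4, h:4, i:2, j:4
Every vertex has even degree and the edges form a single connected piece, so an Eulerian circuit exists.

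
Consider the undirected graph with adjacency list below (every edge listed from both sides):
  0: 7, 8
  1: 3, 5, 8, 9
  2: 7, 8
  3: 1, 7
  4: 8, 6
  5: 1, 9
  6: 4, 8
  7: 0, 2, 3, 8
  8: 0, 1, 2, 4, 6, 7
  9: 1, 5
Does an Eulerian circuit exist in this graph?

Degrees: 0:2, 1:4, 2:2, 3:2, 4:2, 5:2, 6:2, 7:4, 8:6, 9:2
Every vertex has even degree and the edges form a single connected piece, so an Eulerian circuit exists.

Yes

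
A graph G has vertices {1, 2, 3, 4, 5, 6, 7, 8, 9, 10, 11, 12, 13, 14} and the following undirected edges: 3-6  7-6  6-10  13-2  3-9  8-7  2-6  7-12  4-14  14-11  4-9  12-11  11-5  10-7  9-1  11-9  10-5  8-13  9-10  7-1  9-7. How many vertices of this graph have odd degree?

Degrees: 1:2, 2:2, 3:2, 4:2, 5:2, 6:4, 7:6, 8:2, 9:6, 10:4, 11:4, 12:2, 13:2, 14:2
Odd-degree vertices: none.

0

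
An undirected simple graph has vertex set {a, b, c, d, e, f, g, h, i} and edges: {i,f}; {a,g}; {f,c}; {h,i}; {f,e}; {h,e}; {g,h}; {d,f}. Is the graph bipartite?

Yes

Color {b, c, d, e, g, i} black and {a, f, h} white. No edge joins two same-colored vertices, so the graph is bipartite.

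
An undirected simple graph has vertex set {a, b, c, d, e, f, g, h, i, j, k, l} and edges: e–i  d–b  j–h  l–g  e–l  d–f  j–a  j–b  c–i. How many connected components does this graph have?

Component: {k}
Component: {c, e, g, i, l}
Component: {a, b, d, f, h, j}

3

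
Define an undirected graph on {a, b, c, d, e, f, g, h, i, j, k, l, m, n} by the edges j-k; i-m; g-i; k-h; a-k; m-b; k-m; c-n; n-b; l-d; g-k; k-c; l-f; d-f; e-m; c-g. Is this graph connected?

No

Component: {d, f, l}
Component: {a, b, c, e, g, h, i, j, k, m, n}
No edge joins these 2 groups, so the graph is disconnected.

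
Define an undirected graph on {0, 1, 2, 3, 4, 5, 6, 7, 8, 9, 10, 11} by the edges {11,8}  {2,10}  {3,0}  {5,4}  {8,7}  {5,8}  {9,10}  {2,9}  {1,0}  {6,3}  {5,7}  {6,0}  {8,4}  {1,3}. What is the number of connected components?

Component: {2, 9, 10}
Component: {0, 1, 3, 6}
Component: {4, 5, 7, 8, 11}

3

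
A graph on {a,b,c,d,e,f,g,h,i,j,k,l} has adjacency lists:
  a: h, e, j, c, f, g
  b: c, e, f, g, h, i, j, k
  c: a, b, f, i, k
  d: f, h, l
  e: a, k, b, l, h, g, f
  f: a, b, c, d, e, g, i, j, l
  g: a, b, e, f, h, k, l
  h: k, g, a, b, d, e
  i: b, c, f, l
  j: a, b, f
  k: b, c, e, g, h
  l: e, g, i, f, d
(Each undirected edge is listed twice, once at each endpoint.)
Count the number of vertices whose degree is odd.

8

Degrees: a:6, b:8, c:5, d:3, e:7, f:9, g:7, h:6, i:4, j:3, k:5, l:5
Odd-degree vertices: c, d, e, f, g, j, k, l.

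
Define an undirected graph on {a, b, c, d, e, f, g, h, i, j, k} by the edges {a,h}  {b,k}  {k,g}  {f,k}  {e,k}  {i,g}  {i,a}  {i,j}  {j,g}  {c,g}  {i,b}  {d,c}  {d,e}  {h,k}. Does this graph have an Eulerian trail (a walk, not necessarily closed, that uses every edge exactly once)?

Degrees: a:2, b:2, c:2, d:2, e:2, f:1, g:4, h:2, i:4, j:2, k:5
Odd-degree vertices: f, k (2 total).
With 2 odd-degree vertices and all edges in one connected piece, an Eulerian trail exists (from f to k).

Yes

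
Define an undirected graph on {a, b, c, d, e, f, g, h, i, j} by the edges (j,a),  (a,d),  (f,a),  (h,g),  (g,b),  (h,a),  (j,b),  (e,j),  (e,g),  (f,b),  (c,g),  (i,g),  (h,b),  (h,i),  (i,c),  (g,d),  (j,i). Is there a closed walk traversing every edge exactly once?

Degrees: a:4, b:4, c:2, d:2, e:2, f:2, g:6, h:4, i:4, j:4
Every vertex has even degree and the edges form a single connected piece, so an Eulerian circuit exists.

Yes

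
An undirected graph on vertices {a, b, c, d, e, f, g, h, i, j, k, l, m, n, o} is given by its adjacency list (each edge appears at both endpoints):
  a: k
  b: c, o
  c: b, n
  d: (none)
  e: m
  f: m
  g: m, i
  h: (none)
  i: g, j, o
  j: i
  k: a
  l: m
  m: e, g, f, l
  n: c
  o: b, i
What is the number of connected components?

Component: {d}
Component: {h}
Component: {a, k}
Component: {b, c, e, f, g, i, j, l, m, n, o}

4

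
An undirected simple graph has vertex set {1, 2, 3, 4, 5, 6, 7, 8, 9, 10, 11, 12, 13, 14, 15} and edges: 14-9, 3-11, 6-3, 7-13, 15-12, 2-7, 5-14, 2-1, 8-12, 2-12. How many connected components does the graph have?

Component: {4}
Component: {10}
Component: {3, 6, 11}
Component: {5, 9, 14}
Component: {1, 2, 7, 8, 12, 13, 15}

5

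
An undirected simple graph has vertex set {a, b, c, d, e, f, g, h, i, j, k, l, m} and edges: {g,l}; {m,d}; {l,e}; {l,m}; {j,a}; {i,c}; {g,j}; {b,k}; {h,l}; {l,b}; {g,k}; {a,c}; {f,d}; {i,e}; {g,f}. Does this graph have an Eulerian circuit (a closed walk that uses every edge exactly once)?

No

Degrees: a:2, b:2, c:2, d:2, e:2, f:2, g:4, h:1, i:2, j:2, k:2, l:5, m:2
Vertices with odd degree: h, l. An Eulerian circuit requires all degrees even.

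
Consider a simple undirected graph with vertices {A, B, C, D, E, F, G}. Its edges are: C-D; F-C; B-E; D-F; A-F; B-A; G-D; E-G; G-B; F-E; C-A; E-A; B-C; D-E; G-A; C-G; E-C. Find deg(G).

Neighbors of G: A, B, C, D, E.

5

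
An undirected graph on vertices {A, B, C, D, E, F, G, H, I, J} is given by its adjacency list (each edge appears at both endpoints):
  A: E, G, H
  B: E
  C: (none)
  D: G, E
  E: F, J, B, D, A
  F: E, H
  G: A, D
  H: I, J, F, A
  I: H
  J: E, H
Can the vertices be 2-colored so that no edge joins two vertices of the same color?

A valid 2-coloring puts {C, E, G, H} on one side and {A, B, D, F, I, J} on the other; every edge crosses between the two sides.

Yes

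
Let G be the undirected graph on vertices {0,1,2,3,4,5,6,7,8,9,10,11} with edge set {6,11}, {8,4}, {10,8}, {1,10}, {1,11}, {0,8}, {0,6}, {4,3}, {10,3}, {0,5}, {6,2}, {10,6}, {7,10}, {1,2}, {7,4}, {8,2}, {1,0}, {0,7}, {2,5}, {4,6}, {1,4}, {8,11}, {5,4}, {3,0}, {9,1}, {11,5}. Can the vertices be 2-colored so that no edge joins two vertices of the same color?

Partition the vertices as {1, 3, 5, 6, 7, 8} vs {0, 2, 4, 9, 10, 11}. Each listed edge has one endpoint in each part, so the graph is bipartite.

Yes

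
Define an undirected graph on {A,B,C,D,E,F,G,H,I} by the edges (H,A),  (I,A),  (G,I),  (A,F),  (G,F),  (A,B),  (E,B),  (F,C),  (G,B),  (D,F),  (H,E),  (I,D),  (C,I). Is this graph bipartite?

Color {B, F, H, I} black and {A, C, D, E, G} white. No edge joins two same-colored vertices, so the graph is bipartite.

Yes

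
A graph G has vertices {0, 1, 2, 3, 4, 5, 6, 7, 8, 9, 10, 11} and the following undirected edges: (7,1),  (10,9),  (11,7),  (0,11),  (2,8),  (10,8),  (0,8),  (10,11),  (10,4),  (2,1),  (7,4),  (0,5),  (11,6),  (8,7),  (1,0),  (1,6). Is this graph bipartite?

Yes

A valid 2-coloring puts {1, 3, 4, 5, 8, 9, 11} on one side and {0, 2, 6, 7, 10} on the other; every edge crosses between the two sides.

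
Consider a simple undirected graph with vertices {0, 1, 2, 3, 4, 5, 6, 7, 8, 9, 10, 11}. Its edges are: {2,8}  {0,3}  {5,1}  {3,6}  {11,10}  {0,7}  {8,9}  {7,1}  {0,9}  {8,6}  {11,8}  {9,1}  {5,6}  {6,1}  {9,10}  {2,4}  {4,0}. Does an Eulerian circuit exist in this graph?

Yes

Degrees: 0:4, 1:4, 2:2, 3:2, 4:2, 5:2, 6:4, 7:2, 8:4, 9:4, 10:2, 11:2
All degrees are even and the non-isolated vertices are connected — an Eulerian circuit exists.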